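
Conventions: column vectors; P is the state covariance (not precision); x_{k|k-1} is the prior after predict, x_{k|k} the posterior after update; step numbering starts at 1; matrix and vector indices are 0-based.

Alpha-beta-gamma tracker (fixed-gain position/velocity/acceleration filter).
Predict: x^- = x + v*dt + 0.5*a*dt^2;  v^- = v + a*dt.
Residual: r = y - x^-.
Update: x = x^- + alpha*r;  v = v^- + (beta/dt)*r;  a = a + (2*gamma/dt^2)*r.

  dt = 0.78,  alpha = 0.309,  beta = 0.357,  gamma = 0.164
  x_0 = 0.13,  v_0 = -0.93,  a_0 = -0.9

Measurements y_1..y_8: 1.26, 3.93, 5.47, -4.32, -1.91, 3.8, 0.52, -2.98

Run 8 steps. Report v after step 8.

step 1: x_pred=-0.8692  r=2.1292  x^+=-0.2113  v^+=-0.6575  a^+=0.2479
step 2: x_pred=-0.6487  r=4.5787  x^+=0.7661  v^+=1.6315  a^+=2.7163
step 3: x_pred=2.8650  r=2.6050  x^+=3.6699  v^+=4.9425  a^+=4.1208
step 4: x_pred=8.7787  r=-13.0987  x^+=4.7312  v^+=2.1616  a^+=-2.9410
step 5: x_pred=5.5225  r=-7.4325  x^+=3.2259  v^+=-3.5342  a^+=-6.9480
step 6: x_pred=-1.6444  r=5.4444  x^+=0.0379  v^+=-6.4618  a^+=-4.0128
step 7: x_pred=-6.2230  r=6.7430  x^+=-4.1394  v^+=-6.5056  a^+=-0.3776
step 8: x_pred=-9.3286  r=6.3486  x^+=-7.3669  v^+=-3.8944  a^+=3.0451

v_post = -3.8944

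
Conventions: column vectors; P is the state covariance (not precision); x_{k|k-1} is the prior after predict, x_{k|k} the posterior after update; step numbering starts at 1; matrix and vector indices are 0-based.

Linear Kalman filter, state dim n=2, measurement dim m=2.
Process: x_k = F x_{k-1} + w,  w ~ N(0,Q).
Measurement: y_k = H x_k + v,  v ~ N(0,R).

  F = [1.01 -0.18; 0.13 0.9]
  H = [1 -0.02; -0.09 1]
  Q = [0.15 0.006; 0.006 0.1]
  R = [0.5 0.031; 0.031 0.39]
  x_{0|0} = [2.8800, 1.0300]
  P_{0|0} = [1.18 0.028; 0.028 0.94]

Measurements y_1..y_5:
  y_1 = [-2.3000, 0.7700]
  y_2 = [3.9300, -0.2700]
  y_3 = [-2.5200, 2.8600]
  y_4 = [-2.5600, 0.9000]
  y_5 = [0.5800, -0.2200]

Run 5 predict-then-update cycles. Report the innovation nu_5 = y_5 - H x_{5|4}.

step 1: x^-=[2.7234, 1.3014]  P^-=[1.3740 0.0335; 0.0335 0.8879]  S=[1.8730 -0.0769; -0.0769 1.2830]  K=[0.7321 -0.0264; 0.0368 0.6919]  nu=[-4.9974, -0.2863]  x^+=[-0.9278, 0.9195]  P^+=[0.3662 0.0453; 0.0453 0.2751]
step 2: x^-=[-1.1026, 0.7069]  P^-=[0.5159 0.0497; 0.0497 0.3396]  S=[1.0141 0.0275; 0.0275 0.7248]  K=[0.5082 -0.0148; 0.0298 0.4612]  nu=[5.0467, -1.0761]  x^+=[1.4781, 0.3608]  P^+=[0.2543 0.0329; 0.0329 0.1838]
step 3: x^-=[1.4280, 0.5168]  P^-=[0.4034 0.0387; 0.0387 0.2608]  S=[0.9020 0.0283; 0.0283 0.6471]  K=[0.4469 -0.0158; 0.0247 0.3966]  nu=[-3.9376, 2.4717]  x^+=[-0.3708, 1.3998]  P^+=[0.2235 0.0278; 0.0278 0.1579]
step 4: x^-=[-0.6265, 1.2116]  P^-=[0.3730 0.0344; 0.0344 0.2382]  S=[0.8717 0.0271; 0.0271 0.6250]  K=[0.4276 -0.0172; 0.0223 0.3752]  nu=[-1.9093, -0.3680]  x^+=[-1.4366, 1.0309]  P^+=[0.2138 0.0258; 0.0258 0.1493]
step 5: x^-=[-1.6366, 0.7411]  P^-=[0.3636 0.0327; 0.0327 0.2306]  S=[0.8624 0.0264; 0.0264 0.6177]  K=[0.4214 -0.0181; 0.0213 0.3677]  nu=[2.2314, -1.1084]  x^+=[-0.6762, 0.3811]  P^+=[0.2106 0.0250; 0.0250 0.1463]

innov = [2.2314, -1.1084]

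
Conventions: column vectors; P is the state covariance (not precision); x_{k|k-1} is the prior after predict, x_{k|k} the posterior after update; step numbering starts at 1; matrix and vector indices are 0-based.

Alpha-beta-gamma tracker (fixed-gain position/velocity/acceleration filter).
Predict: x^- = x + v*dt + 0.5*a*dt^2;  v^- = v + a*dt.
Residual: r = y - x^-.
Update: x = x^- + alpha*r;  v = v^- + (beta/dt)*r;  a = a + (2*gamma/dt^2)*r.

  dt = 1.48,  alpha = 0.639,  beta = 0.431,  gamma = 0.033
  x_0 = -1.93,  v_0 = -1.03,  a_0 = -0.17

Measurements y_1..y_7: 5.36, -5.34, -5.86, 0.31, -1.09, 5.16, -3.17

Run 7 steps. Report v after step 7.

step 1: x_pred=-3.6406  r=9.0006  x^+=2.1108  v^+=1.3395  a^+=0.1012
step 2: x_pred=4.2041  r=-9.5441  x^+=-1.8946  v^+=-1.2901  a^+=-0.1864
step 3: x_pred=-4.0081  r=-1.8519  x^+=-5.1914  v^+=-2.1053  a^+=-0.2422
step 4: x_pred=-8.5725  r=8.8825  x^+=-2.8966  v^+=0.1230  a^+=0.0255
step 5: x_pred=-2.6866  r=1.5966  x^+=-1.6664  v^+=0.6257  a^+=0.0736
step 6: x_pred=-0.6598  r=5.8198  x^+=3.0591  v^+=2.4294  a^+=0.2489
step 7: x_pred=6.9272  r=-10.0972  x^+=0.4751  v^+=-0.1427  a^+=-0.0553

v_post = -0.1427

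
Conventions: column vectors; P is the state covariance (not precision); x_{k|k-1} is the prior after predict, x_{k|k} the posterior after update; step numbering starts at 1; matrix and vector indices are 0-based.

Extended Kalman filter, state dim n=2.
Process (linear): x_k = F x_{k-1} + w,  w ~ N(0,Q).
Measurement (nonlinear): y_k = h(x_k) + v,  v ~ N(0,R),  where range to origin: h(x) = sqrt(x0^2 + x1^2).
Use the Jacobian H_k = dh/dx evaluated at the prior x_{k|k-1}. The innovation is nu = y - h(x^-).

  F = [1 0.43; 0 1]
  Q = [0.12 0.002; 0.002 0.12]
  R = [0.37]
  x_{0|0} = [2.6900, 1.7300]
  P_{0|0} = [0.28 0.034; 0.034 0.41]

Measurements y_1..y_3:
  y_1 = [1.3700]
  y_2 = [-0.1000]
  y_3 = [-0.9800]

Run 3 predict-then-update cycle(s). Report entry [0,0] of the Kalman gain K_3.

step 1: x^-=[3.4339, 1.7300]  P^-=[0.5050 0.2123; 0.2123 0.5300]  H_jac=[0.8931 0.4499]  S=[1.0507]  K=[0.5202; 0.4074]  nu=[-2.4751]  x^+=[2.1464, 0.7217]  P^+=[0.2207 -0.0104; -0.0104 0.3556]
step 2: x^-=[2.4567, 0.7217]  P^-=[0.3976 0.1445; 0.1445 0.4756]  H_jac=[0.9595 0.2818]  S=[0.8519]  K=[0.4956; 0.3201]  nu=[-2.6605]  x^+=[1.1383, -0.1300]  P^+=[0.1883 0.0094; 0.0094 0.3883]
step 3: x^-=[1.0823, -0.1300]  P^-=[0.3882 0.1784; 0.1784 0.5083]  H_jac=[0.9929 -0.1193]  S=[0.7177]  K=[0.5074; 0.1623]  nu=[-2.0701]  x^+=[0.0319, -0.4659]  P^+=[0.2034 0.1193; 0.1193 0.4894]

K[0,0] = 0.5074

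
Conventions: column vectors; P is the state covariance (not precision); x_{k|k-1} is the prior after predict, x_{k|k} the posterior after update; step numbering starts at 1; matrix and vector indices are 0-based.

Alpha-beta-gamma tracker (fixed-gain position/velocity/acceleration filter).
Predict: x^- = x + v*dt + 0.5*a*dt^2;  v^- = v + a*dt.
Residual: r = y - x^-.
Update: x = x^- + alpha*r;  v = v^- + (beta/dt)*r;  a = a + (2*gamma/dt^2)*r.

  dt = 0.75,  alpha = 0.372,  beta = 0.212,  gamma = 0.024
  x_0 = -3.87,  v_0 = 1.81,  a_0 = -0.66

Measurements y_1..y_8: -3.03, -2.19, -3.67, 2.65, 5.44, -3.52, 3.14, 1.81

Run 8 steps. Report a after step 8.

a_post = -0.2457

step 1: x_pred=-2.6981  r=-0.3319  x^+=-2.8216  v^+=1.2212  a^+=-0.6883
step 2: x_pred=-2.0993  r=-0.0907  x^+=-2.1330  v^+=0.6793  a^+=-0.6961
step 3: x_pred=-1.8193  r=-1.8507  x^+=-2.5078  v^+=-0.3659  a^+=-0.8540
step 4: x_pred=-3.0224  r=5.6724  x^+=-0.9122  v^+=0.5970  a^+=-0.3699
step 5: x_pred=-0.5685  r=6.0085  x^+=1.6667  v^+=2.0180  a^+=0.1428
step 6: x_pred=3.2203  r=-6.7403  x^+=0.7129  v^+=0.2198  a^+=-0.4324
step 7: x_pred=0.7561  r=2.3839  x^+=1.6429  v^+=0.5693  a^+=-0.2290
step 8: x_pred=2.0056  r=-0.1956  x^+=1.9328  v^+=0.3423  a^+=-0.2457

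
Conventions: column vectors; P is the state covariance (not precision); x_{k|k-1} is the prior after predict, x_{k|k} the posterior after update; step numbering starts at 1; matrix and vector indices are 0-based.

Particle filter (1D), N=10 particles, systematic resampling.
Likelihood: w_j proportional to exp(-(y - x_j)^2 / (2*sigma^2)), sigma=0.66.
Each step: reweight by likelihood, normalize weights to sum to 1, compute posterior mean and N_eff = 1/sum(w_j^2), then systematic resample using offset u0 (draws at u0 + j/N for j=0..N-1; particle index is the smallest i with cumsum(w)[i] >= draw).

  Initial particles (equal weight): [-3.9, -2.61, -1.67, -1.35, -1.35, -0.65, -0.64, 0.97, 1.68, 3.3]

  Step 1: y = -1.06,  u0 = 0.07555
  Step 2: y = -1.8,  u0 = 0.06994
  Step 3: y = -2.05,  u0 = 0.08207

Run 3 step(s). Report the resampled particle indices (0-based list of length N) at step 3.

resampled_idx = [0, 1, 2, 2, 3, 4, 5, 6, 7, 9]

step 1: w=[0.0000, 0.0152, 0.1560, 0.2171, 0.2171, 0.1972, 0.1953, 0.0021, 0.0000, 0.0000]  mean=-1.1374  Neff=5.1060  idx=[2, 3, 3, 3, 4, 4, 5, 5, 6, 6]
step 2: w=[0.1688, 0.1364, 0.1364, 0.1364, 0.1364, 0.1364, 0.0377, 0.0377, 0.0367, 0.0367]  mean=-1.2990  Neff=7.8653  idx=[0, 1, 1, 2, 3, 3, 4, 5, 6, 9]
step 3: w=[0.1680, 0.1130, 0.1130, 0.1130, 0.1130, 0.1130, 0.1130, 0.1130, 0.0209, 0.0202]  mean=-1.3748  Neff=8.4445  idx=[0, 1, 2, 2, 3, 4, 5, 6, 7, 9]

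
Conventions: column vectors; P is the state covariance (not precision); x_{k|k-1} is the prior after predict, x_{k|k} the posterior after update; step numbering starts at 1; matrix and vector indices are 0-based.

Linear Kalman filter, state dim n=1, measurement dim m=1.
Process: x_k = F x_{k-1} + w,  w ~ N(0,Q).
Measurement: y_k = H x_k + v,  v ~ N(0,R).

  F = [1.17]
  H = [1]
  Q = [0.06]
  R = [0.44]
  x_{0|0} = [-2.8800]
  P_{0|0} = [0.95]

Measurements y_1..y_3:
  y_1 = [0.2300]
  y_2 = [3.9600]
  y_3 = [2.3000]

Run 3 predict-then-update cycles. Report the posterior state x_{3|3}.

x_post = [2.1875]

step 1: x^-=[-3.3696]  P^-=[1.3605]  S=[1.8005]  K=[0.7556]  nu=[3.5996]  x^+=[-0.6497]  P^+=[0.3325]
step 2: x^-=[-0.7601]  P^-=[0.5151]  S=[0.9551]  K=[0.5393]  nu=[4.7201]  x^+=[1.7856]  P^+=[0.2373]
step 3: x^-=[2.0891]  P^-=[0.3848]  S=[0.8248]  K=[0.4666]  nu=[0.2109]  x^+=[2.1875]  P^+=[0.2053]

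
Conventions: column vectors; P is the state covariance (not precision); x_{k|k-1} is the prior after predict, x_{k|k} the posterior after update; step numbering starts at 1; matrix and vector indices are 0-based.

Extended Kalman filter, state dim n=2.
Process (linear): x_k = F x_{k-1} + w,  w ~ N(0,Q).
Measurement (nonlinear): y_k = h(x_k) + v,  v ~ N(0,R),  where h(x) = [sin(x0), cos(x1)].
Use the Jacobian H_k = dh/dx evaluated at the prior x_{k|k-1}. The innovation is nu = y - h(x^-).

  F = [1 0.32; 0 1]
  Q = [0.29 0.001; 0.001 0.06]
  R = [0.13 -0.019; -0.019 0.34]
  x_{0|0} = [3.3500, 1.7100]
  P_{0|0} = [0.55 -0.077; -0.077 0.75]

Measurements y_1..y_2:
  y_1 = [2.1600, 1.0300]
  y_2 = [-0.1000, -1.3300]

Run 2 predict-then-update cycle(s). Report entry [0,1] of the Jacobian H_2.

step 1: x^-=[3.8972, 1.7100]  P^-=[0.8675 0.1640; 0.1640 0.8100]  H_jac=[-0.7279 0.0000; 0.0000 -0.9903]  S=[0.5896 0.0992; 0.0992 1.1344]  K=[-1.0625 -0.0502; -0.0847 -0.6997]  nu=[2.8457, 1.1688]  x^+=[0.8149, 0.6511]  P^+=[0.1885 -0.0031; -0.0031 0.2386]
step 2: x^-=[1.0232, 0.6511]  P^-=[0.5009 0.0742; 0.0742 0.2986]  H_jac=[0.5206 0.0000; 0.0000 -0.6061]  S=[0.2658 -0.0424; -0.0424 0.4497]  K=[0.9800 -0.0076; 0.0824 -0.3947]  nu=[-0.9538, -2.1254]  x^+=[0.1046, 1.4114]  P^+=[0.2450 0.0350; 0.0350 0.2240]

H_jac[0,1] = 0.0000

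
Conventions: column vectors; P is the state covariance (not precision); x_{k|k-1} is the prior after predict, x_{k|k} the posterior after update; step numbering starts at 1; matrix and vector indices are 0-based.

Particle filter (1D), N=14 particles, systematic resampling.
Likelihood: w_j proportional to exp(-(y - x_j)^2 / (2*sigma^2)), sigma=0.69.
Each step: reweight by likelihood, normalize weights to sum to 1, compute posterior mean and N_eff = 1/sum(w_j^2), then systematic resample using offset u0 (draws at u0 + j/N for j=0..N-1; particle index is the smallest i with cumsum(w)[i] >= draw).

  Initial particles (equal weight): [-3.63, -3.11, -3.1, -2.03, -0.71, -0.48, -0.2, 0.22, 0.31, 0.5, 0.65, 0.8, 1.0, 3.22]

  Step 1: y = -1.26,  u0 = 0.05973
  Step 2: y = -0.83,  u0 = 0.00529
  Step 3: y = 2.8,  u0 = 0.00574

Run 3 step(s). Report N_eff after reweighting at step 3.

step 1: w=[0.0011, 0.0114, 0.0119, 0.2226, 0.3020, 0.2190, 0.1275, 0.0416, 0.0312, 0.0160, 0.0090, 0.0048, 0.0019, 0.0000]  mean=-0.8348  Neff=4.8009  idx=[3, 3, 3, 4, 4, 4, 4, 5, 5, 5, 6, 6, 7, 10]
step 2: w=[0.0246, 0.0246, 0.0246, 0.1098, 0.1098, 0.1098, 0.1098, 0.0980, 0.0980, 0.0980, 0.0735, 0.0735, 0.0350, 0.0112]  mean=-0.6170  Neff=10.9906  idx=[0, 3, 3, 4, 4, 5, 6, 6, 7, 8, 9, 9, 10, 11]
step 3: w=[0.0000, 0.0108, 0.0108, 0.0108, 0.0108, 0.0108, 0.0108, 0.0108, 0.0554, 0.0554, 0.0554, 0.0554, 0.3515, 0.3515]  mean=-0.3005  Neff=3.8438  idx=[1, 8, 9, 10, 11, 12, 12, 12, 12, 13, 13, 13, 13, 13]

N_eff = 3.8438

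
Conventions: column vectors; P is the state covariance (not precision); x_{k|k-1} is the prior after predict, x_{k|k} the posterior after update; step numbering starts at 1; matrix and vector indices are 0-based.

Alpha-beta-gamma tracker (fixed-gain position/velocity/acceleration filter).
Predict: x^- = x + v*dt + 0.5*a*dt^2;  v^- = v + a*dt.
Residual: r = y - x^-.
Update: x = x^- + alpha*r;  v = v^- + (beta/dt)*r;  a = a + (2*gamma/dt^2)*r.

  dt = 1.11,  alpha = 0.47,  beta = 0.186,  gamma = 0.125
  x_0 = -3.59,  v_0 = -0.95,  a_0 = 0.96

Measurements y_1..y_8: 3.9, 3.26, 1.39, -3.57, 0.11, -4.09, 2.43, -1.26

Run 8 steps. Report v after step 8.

step 1: x_pred=-4.0531  r=7.9531  x^+=-0.3151  v^+=1.4483  a^+=2.5737
step 2: x_pred=2.8780  r=0.3820  x^+=3.0575  v^+=4.3691  a^+=2.6512
step 3: x_pred=9.5406  r=-8.1506  x^+=5.7098  v^+=5.9462  a^+=0.9974
step 4: x_pred=12.9246  r=-16.4946  x^+=5.1721  v^+=4.2894  a^+=-2.3494
step 5: x_pred=8.4861  r=-8.3761  x^+=4.5493  v^+=0.2780  a^+=-4.0490
step 6: x_pred=2.3636  r=-6.4536  x^+=-0.6696  v^+=-5.2977  a^+=-5.3584
step 7: x_pred=-9.8511  r=12.2811  x^+=-4.0790  v^+=-9.1876  a^+=-2.8665
step 8: x_pred=-16.0432  r=14.7832  x^+=-9.0951  v^+=-9.8923  a^+=0.1331

v_post = -9.8923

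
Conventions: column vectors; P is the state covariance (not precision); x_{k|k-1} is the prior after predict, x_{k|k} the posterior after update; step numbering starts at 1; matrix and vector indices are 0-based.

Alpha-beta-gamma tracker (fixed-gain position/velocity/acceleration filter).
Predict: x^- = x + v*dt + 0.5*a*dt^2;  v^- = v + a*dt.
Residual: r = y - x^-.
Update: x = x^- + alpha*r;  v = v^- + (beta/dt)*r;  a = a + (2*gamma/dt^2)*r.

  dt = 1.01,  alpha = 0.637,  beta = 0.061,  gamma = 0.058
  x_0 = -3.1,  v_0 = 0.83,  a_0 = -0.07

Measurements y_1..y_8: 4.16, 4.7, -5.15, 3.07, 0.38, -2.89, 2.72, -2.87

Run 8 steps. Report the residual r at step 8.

resid = -2.8633

step 1: x_pred=-2.2974  r=6.4574  x^+=1.8160  v^+=1.1493  a^+=0.6643
step 2: x_pred=3.3156  r=1.3844  x^+=4.1975  v^+=1.9039  a^+=0.8217
step 3: x_pred=6.5395  r=-11.6895  x^+=-0.9067  v^+=2.0278  a^+=-0.5075
step 4: x_pred=0.8825  r=2.1875  x^+=2.2759  v^+=1.6473  a^+=-0.2588
step 5: x_pred=3.8077  r=-3.4277  x^+=1.6243  v^+=1.1789  a^+=-0.6486
step 6: x_pred=2.4842  r=-5.3742  x^+=-0.9392  v^+=0.1993  a^+=-1.2597
step 7: x_pred=-1.3804  r=4.1004  x^+=1.2316  v^+=-0.8253  a^+=-0.7934
step 8: x_pred=-0.0067  r=-2.8633  x^+=-1.8306  v^+=-1.7996  a^+=-1.1190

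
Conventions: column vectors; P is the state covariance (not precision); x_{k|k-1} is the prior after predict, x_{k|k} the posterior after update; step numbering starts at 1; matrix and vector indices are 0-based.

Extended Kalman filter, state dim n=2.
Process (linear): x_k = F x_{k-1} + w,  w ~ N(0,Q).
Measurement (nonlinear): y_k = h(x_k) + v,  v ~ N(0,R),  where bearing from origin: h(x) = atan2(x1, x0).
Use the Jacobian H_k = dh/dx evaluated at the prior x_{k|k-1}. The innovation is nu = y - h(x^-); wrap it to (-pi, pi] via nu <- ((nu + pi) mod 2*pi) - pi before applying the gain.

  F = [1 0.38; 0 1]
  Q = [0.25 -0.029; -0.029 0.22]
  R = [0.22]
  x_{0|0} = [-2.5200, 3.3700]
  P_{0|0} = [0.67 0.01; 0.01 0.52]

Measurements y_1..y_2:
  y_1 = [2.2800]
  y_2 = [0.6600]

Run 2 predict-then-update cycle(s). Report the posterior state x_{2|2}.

step 1: x^-=[-1.2394, 3.3700]  P^-=[1.0027 0.1786; 0.1786 0.7400]  H_jac=[-0.2614 -0.0961]  S=[0.3043]  K=[-0.9176; -0.3872]  nu=[0.3568]  x^+=[-1.5668, 3.2319]  P^+=[0.7464 0.0705; 0.0705 0.6944]
step 2: x^-=[-0.3387, 3.2319]  P^-=[1.1503 0.3054; 0.3054 0.9144]  H_jac=[-0.3061 -0.0321]  S=[0.3347]  K=[-1.0812; -0.3669]  nu=[-1.0152]  x^+=[0.7589, 3.6043]  P^+=[0.7591 0.1726; 0.1726 0.8693]

x_post = [0.7589, 3.6043]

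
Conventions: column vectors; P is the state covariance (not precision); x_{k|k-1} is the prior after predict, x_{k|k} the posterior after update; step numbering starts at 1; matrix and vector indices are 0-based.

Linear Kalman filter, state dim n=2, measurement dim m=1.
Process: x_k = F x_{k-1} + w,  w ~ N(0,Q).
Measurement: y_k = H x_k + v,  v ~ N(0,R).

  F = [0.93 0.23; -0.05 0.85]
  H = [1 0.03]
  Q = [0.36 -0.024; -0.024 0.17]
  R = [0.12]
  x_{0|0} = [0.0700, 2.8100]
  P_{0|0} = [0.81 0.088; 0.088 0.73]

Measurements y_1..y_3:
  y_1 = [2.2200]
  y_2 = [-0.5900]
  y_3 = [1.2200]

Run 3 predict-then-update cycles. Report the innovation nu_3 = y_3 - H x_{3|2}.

step 1: x^-=[0.7114, 2.3850]  P^-=[1.1368 0.1496; 0.1496 0.6920]  S=[1.2664]  K=[0.9012; 0.1345]  nu=[1.4371]  x^+=[2.0065, 2.5783]  P^+=[0.1083 -0.0039; -0.0039 0.6691]
step 2: x^-=[2.4590, 2.0912]  P^-=[0.4873 0.0987; 0.0987 0.6540]  S=[0.6139]  K=[0.7987; 0.1928]  nu=[-3.1118]  x^+=[-0.0264, 1.4914]  P^+=[0.0957 0.0042; 0.0042 0.6312]
step 3: x^-=[0.3184, 1.2690]  P^-=[0.4780 0.0982; 0.0982 0.6259]  S=[0.6044]  K=[0.7957; 0.1936]  nu=[0.8635]  x^+=[1.0055, 1.4362]  P^+=[0.0953 0.0051; 0.0051 0.6033]

innov = [0.8635]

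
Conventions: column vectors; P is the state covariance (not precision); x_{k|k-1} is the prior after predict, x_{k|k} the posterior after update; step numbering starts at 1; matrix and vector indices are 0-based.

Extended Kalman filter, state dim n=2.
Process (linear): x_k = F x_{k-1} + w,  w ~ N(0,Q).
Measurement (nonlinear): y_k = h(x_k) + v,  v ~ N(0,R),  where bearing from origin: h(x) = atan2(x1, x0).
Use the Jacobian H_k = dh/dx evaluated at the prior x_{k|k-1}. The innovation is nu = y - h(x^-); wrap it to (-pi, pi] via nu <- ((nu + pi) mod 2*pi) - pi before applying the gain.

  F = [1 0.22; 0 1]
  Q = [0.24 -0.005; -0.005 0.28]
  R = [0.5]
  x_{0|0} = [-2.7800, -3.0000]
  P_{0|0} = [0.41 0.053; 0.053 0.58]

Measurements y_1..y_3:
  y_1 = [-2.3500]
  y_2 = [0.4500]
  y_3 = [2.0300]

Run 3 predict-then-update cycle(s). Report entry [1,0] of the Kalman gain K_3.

step 1: x^-=[-3.4400, -3.0000]  P^-=[0.7014 0.1756; 0.1756 0.8600]  H_jac=[0.1440 -0.1651]  S=[0.5296]  K=[0.1359; -0.2204]  nu=[0.0744]  x^+=[-3.4299, -3.0164]  P^+=[0.6916 0.1915; 0.1915 0.8343]
step 2: x^-=[-4.0935, -3.0164]  P^-=[1.0562 0.3700; 0.3700 1.1143]  H_jac=[0.1167 -0.1583]  S=[0.5286]  K=[0.1223; -0.2521]  nu=[2.9565]  x^+=[-3.7320, -3.7616]  P^+=[1.0483 0.3863; 0.3863 1.0807]
step 3: x^-=[-4.5595, -3.7616]  P^-=[1.5106 0.6191; 0.6191 1.3607]  H_jac=[0.1077 -0.1305]  S=[0.5233]  K=[0.1564; -0.2120]  nu=[-1.8014]  x^+=[-4.8413, -3.3798]  P^+=[1.4978 0.6364; 0.6364 1.3372]

K[1,0] = -0.2120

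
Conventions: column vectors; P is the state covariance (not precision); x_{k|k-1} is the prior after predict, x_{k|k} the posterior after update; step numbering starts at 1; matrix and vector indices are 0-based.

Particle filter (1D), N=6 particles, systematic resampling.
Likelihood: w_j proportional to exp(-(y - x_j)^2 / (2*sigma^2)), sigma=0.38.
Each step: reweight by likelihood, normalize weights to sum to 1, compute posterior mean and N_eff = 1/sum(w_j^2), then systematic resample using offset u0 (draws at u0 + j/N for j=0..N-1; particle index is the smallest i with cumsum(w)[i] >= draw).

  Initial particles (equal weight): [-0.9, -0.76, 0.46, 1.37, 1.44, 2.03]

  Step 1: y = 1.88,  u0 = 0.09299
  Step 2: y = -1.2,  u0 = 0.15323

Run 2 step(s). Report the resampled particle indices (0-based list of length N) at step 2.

resampled_idx = [0, 0, 0, 1, 2, 2]

step 1: w=[0.0000, 0.0000, 0.0005, 0.2204, 0.2774, 0.5017]  mean=1.7201  Neff=2.6509  idx=[3, 4, 4, 5, 5, 5]
step 2: w=[0.6387, 0.1807, 0.1807, 0.0000, 0.0000, 0.0000]  mean=1.3953  Neff=2.1133  idx=[0, 0, 0, 1, 2, 2]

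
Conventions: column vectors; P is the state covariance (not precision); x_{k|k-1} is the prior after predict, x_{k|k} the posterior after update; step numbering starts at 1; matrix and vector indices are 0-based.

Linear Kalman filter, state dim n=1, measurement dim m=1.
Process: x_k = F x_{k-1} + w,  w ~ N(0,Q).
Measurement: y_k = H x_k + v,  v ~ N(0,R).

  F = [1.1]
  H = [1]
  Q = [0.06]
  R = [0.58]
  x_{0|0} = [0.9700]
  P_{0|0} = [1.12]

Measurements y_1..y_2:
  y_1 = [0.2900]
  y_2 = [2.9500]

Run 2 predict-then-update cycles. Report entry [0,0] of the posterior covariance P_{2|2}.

P_post[0,0] = 0.2843

step 1: x^-=[1.0670]  P^-=[1.4152]  S=[1.9952]  K=[0.7093]  nu=[-0.7770]  x^+=[0.5159]  P^+=[0.4114]
step 2: x^-=[0.5675]  P^-=[0.5578]  S=[1.1378]  K=[0.4902]  nu=[2.3825]  x^+=[1.7355]  P^+=[0.2843]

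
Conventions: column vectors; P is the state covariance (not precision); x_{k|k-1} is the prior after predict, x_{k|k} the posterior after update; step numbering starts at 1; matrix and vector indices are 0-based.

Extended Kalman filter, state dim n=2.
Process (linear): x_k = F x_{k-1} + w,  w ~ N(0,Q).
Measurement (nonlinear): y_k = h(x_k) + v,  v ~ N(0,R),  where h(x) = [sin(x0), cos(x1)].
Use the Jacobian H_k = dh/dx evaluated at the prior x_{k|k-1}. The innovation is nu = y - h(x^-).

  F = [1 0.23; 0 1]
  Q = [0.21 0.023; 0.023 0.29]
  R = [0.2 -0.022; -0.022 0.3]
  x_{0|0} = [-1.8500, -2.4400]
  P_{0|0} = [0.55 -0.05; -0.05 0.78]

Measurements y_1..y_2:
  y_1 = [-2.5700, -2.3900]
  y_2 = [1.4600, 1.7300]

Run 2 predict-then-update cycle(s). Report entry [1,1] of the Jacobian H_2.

H_jac[1,1] = -0.6580

step 1: x^-=[-2.4112, -2.4400]  P^-=[0.7783 0.1524; 0.1524 1.0700]  H_jac=[-0.7449 0.0000; 0.0000 0.6454]  S=[0.6319 -0.0953; -0.0953 0.7457]  K=[-0.9153 0.0150; -0.0408 0.9209]  nu=[-1.9028, -1.6262]  x^+=[-0.6940, -3.8598]  P^+=[0.2462 0.0382; 0.0382 0.4294]
step 2: x^-=[-1.5817, -3.8598]  P^-=[0.4964 0.1599; 0.1599 0.7194]  H_jac=[-0.0109 0.0000; 0.0000 -0.6580]  S=[0.2001 -0.0209; -0.0209 0.6115]  K=[-0.0452 -0.1736; -0.0897 -0.7772]  nu=[2.4599, 2.4830]  x^+=[-2.1240, -6.0103]  P^+=[0.4779 0.0776; 0.0776 0.3513]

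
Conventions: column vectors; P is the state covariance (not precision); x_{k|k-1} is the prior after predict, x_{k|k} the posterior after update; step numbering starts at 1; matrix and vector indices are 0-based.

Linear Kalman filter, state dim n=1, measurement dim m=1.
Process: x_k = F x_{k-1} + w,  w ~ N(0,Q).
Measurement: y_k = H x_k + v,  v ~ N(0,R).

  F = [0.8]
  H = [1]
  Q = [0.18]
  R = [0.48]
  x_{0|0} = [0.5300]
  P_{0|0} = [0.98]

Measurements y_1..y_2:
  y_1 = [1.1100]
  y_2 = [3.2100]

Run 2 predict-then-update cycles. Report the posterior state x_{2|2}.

x_post = [1.7876]

step 1: x^-=[0.4240]  P^-=[0.8072]  S=[1.2872]  K=[0.6271]  nu=[0.6860]  x^+=[0.8542]  P^+=[0.3010]
step 2: x^-=[0.6834]  P^-=[0.3726]  S=[0.8526]  K=[0.4370]  nu=[2.5266]  x^+=[1.7876]  P^+=[0.2098]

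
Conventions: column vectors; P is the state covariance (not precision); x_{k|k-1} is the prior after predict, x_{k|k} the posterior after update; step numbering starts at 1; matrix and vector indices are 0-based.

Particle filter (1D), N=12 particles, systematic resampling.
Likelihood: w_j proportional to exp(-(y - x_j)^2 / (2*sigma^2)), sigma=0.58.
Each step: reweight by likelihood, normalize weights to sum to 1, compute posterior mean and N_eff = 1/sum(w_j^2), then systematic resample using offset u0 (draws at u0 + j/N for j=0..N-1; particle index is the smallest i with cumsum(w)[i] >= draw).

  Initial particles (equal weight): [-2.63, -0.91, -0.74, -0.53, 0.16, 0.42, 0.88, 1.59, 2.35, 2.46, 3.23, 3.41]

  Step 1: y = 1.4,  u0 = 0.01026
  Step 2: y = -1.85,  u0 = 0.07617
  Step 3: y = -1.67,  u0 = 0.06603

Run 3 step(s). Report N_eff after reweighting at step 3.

step 1: w=[0.0000, 0.0001, 0.0005, 0.0016, 0.0420, 0.0990, 0.2761, 0.3912, 0.1079, 0.0777, 0.0028, 0.0010]  mean=1.3693  Neff=3.8682  idx=[4, 5, 6, 6, 6, 7, 7, 7, 7, 7, 8, 9]
step 2: w=[0.8264, 0.1581, 0.0052, 0.0052, 0.0052, 0.0000, 0.0000, 0.0000, 0.0000, 0.0000, 0.0000, 0.0000]  mean=0.2123  Neff=1.4126  idx=[0, 0, 0, 0, 0, 0, 0, 0, 0, 0, 1, 3]
step 3: w=[0.0978, 0.0978, 0.0978, 0.0978, 0.0978, 0.0978, 0.0978, 0.0978, 0.0978, 0.0978, 0.0215, 0.0009]  mean=0.1662  Neff=10.4129  idx=[0, 1, 2, 3, 4, 4, 5, 6, 7, 8, 9, 10]

N_eff = 10.4129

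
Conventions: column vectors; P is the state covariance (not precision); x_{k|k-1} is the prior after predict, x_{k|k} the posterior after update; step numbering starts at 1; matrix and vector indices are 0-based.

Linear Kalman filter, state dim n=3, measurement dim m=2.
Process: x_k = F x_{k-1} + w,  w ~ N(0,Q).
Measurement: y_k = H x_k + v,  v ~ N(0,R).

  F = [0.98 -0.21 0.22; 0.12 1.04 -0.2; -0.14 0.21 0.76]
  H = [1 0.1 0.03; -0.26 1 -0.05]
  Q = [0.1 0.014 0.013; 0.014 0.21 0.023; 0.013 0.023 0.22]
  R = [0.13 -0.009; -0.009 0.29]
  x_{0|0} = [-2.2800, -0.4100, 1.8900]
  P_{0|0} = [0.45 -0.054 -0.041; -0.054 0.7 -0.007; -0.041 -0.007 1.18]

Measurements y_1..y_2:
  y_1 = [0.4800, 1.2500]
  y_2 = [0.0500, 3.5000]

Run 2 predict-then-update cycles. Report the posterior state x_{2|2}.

x_post = [-0.2585, 2.3368, 1.2125]

step 1: x^-=[-1.7325, -1.0780, 1.6695]  P^-=[0.6254 -0.1865 0.0765; -0.1865 1.0122 -0.0147; 0.0765 -0.0147 0.9509]  S=[0.7335 -0.2582; -0.2582 1.4473]  K=[0.7943 -0.1021; 0.1508 0.7603; 0.1293 -0.0337]  nu=[2.2702, 1.9610]  x^+=[-0.1296, 0.7553, 1.8971]  P^+=[0.1056 -0.0100 -0.0141; -0.0100 0.2181 0.0321; -0.0141 0.0321 0.9348]
step 2: x^-=[0.1317, 0.3905, 1.6186]  P^-=[0.2513 -0.0612 0.1291; -0.0612 0.4697 -0.0496; 0.1291 -0.0496 0.7855]  S=[0.3819 -0.0969; -0.0969 0.8188]  K=[0.6299 -0.0879; 0.1134 0.6095; 0.3595 -0.1071]  nu=[-0.1694, 3.2246]  x^+=[-0.2585, 2.3368, 1.2125]  P^+=[0.0828 -0.0084 0.0253; -0.0084 0.1740 0.0083; 0.0253 0.0083 0.7193]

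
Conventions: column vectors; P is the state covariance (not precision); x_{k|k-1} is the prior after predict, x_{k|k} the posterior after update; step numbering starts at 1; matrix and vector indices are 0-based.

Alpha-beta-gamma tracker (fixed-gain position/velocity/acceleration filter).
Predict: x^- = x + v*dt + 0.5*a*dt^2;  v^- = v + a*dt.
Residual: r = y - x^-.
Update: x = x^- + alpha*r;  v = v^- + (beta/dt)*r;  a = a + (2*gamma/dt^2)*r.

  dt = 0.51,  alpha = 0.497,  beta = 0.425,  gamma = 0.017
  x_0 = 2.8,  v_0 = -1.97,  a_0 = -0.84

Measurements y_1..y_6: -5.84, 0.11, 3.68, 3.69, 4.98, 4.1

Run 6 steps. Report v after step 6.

v_post = 2.7806

step 1: x_pred=1.6861  r=-7.5261  x^+=-2.0544  v^+=-8.6701  a^+=-1.8238
step 2: x_pred=-6.7133  r=6.8233  x^+=-3.3221  v^+=-3.9141  a^+=-0.9319
step 3: x_pred=-5.4395  r=9.1195  x^+=-0.9071  v^+=3.2102  a^+=0.2602
step 4: x_pred=0.7639  r=2.9261  x^+=2.2182  v^+=5.7813  a^+=0.6427
step 5: x_pred=5.2503  r=-0.2703  x^+=5.1159  v^+=5.8839  a^+=0.6074
step 6: x_pred=8.1957  r=-4.0957  x^+=6.1602  v^+=2.7806  a^+=0.0720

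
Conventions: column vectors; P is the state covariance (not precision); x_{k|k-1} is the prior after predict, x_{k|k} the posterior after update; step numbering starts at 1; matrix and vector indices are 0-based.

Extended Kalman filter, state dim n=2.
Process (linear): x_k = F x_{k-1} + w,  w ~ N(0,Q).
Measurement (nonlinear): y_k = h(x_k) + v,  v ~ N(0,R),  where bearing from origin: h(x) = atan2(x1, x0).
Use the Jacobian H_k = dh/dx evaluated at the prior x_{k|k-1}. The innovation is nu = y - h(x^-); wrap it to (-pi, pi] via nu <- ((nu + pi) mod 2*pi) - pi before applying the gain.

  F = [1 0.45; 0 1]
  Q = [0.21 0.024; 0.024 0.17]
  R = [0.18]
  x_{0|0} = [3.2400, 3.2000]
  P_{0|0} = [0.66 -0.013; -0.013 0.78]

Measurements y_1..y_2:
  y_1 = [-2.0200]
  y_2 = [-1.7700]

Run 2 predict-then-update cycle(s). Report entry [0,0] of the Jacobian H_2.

H_jac[0,0] = -0.0450

step 1: x^-=[4.6800, 3.2000]  P^-=[1.0163 0.3620; 0.3620 0.9500]  H_jac=[-0.0996 0.1456]  S=[0.1997]  K=[-0.2427; 0.5121]  nu=[-2.6197]  x^+=[5.3158, 1.8583]  P^+=[1.0045 0.3868; 0.3868 0.8976]
step 2: x^-=[6.1520, 1.8583]  P^-=[1.7444 0.8147; 0.8147 1.0676]  H_jac=[-0.0450 0.1490]  S=[0.1963]  K=[0.2184; 0.6234]  nu=[-2.0634]  x^+=[5.7014, 0.5721]  P^+=[1.7350 0.7880; 0.7880 0.9913]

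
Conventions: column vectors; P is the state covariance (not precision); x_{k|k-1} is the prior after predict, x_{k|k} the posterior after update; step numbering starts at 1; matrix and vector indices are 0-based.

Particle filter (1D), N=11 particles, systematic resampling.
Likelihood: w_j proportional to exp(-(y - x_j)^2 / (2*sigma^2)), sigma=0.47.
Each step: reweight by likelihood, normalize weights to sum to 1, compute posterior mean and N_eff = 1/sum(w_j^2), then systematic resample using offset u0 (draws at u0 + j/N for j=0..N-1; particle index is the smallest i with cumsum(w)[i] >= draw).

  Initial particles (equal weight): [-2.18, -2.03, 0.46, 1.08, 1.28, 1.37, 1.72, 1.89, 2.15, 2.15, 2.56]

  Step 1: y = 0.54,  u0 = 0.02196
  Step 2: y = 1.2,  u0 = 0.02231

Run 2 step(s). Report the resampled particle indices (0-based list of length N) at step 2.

resampled_idx = [0, 2, 4, 6, 6, 7, 8, 8, 9, 9, 10]

step 1: w=[0.0000, 0.0000, 0.4768, 0.2500, 0.1401, 0.1017, 0.0207, 0.0078, 0.0014, 0.0014, 0.0000]  mean=0.8645  Neff=3.1214  idx=[2, 2, 2, 2, 2, 2, 3, 3, 4, 4, 5]
step 2: w=[0.0440, 0.0440, 0.0440, 0.0440, 0.0440, 0.0440, 0.1471, 0.1471, 0.1498, 0.1498, 0.1423]  mean=1.0175  Neff=8.3335  idx=[0, 2, 4, 6, 6, 7, 8, 8, 9, 9, 10]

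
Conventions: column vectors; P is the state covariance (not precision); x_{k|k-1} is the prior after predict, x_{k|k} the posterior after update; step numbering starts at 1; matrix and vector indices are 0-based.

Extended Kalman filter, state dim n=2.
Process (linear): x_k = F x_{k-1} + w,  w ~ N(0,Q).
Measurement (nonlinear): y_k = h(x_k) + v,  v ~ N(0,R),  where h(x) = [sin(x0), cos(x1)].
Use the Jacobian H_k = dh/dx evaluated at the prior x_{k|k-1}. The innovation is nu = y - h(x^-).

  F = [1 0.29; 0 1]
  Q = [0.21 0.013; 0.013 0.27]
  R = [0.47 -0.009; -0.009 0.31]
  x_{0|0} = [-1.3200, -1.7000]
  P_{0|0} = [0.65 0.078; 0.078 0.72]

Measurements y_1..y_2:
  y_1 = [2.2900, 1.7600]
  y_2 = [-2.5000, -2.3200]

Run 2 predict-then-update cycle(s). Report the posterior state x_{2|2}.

step 1: x^-=[-1.8130, -1.7000]  P^-=[0.9658 0.2998; 0.2998 0.9900]  H_jac=[-0.2398 0.0000; 0.0000 0.9917]  S=[0.5256 -0.0803; -0.0803 1.2836]  K=[-0.4093 0.2060; -0.0201 0.7636]  nu=[3.2608, 1.8888]  x^+=[-2.7584, -0.3233]  P^+=[0.8097 0.0681; 0.0681 0.2389]
step 2: x^-=[-2.8522, -0.3233]  P^-=[1.0793 0.1504; 0.1504 0.5089]  H_jac=[-0.9584 0.0000; 0.0000 0.3177]  S=[1.4614 -0.0548; -0.0548 0.3614]  K=[-0.7069 0.0250; -0.0823 0.4350]  nu=[-2.2146, -3.2682]  x^+=[-1.3685, -1.5625]  P^+=[0.3469 0.0445; 0.0445 0.4267]

x_post = [-1.3685, -1.5625]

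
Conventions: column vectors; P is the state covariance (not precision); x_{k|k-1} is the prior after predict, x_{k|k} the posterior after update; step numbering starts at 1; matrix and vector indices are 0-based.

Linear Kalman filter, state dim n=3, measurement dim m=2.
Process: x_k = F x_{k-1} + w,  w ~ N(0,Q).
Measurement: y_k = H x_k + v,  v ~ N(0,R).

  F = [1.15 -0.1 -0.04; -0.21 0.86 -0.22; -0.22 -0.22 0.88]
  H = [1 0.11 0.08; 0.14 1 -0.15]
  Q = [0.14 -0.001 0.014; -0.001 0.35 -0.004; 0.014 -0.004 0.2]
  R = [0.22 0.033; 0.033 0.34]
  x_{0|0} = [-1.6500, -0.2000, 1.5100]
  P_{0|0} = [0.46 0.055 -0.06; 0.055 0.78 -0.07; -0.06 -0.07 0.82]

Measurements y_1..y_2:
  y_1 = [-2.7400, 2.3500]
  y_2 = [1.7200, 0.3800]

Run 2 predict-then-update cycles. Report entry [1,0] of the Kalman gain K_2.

K[1,0] = -0.1162

step 1: x^-=[-1.9379, -0.1577, 1.7358]  P^-=[0.7498 -0.1009 -0.1825; -0.1009 0.9879 -0.3451; -0.1825 -0.3451 0.9507]  S=[0.9303 0.1362; 0.1362 1.4470]  K=[0.7859 -0.0522; -0.1268 0.7207; -0.1047 -0.3449]  nu=[-0.9236, 3.0394]  x^+=[-2.8226, 2.1500, 0.7844]  P^+=[0.1823 -0.0317 -0.0958; -0.0317 0.2463 0.0065; -0.0958 0.0065 0.7586]
step 2: x^-=[-3.4923, 2.2691, 0.8382]  P^-=[0.4010 -0.0682 -0.1444; -0.0682 0.5770 -0.1662; -0.1444 -0.1662 0.8397]  S=[0.5923 0.0828; 0.0828 0.9806]  K=[0.6511 -0.0452; -0.1162 0.6139; -0.1182 -0.3086]  nu=[4.8957, -1.2745]  x^+=[-0.2470, 0.9176, 0.6530]  P^+=[0.1527 -0.0297 -0.0963; -0.0297 0.2112 0.0145; -0.0963 0.0145 0.7320]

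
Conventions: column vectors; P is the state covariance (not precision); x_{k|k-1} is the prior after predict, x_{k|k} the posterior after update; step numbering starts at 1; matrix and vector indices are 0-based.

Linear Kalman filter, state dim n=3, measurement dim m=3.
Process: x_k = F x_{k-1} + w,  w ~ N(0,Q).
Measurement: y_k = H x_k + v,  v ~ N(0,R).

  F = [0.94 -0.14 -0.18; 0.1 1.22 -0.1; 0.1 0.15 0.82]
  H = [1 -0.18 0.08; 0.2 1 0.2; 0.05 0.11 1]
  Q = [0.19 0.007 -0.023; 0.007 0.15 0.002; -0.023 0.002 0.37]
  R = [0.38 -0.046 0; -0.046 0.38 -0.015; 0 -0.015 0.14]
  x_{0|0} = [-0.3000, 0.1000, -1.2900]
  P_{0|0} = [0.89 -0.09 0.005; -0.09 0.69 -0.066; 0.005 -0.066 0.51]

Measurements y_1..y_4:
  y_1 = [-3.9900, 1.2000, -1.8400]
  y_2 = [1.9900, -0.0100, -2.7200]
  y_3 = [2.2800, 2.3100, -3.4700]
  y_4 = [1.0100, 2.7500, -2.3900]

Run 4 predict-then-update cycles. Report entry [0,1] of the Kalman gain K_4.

step 1: x^-=[-0.0638, 0.2210, -1.0728]  P^-=[1.0251 -0.1070 -0.0274; -0.1070 1.1850 0.0183; -0.0274 0.0183 0.7192]  S=[1.4817 -0.1510 0.0439; -0.1510 1.5972 0.2747; 0.0439 0.2747 0.8763]  K=[0.7193 0.1372 -0.0652; -0.1393 0.7276 -0.0576; -0.0115 -0.0469 0.8368]  nu=[-3.8006, 1.2063, -0.7883]  x^+=[-2.5806, 1.6735, -1.7456]  P^+=[0.2636 -0.0284 -0.0212; -0.0284 0.2995 -0.0505; -0.0212 -0.0505 0.1245]
step 2: x^-=[-2.3458, 1.9582, -1.4384]  P^-=[0.4449 -0.0366 -0.0353; -0.0366 0.6055 -0.0059; -0.0353 -0.0059 0.4463]  S=[0.8551 -0.1020 0.0078; -0.1020 1.0013 0.1292; 0.0078 0.1292 0.5895]  K=[0.5381 0.1078 -0.0598; -0.1002 0.5896 -0.0281; -0.0079 -0.0225 0.7580]  nu=[4.8034, -1.2114, -1.3797]  x^+=[0.1910, 0.8014, -2.4950]  P^+=[0.1976 -0.0188 -0.0178; -0.0188 0.2405 -0.0383; -0.0178 -0.0383 0.1116]
step 3: x^-=[0.5164, 1.2463, -1.9066]  P^-=[0.3819 -0.0250 -0.0363; -0.0250 0.5162 -0.0028; -0.0363 -0.0028 0.4395]  S=[0.7848 -0.0875 0.0055; -0.0875 0.9150 0.1213; 0.0055 0.1213 0.5822]  K=[0.5008 0.1042 -0.0607; -0.0887 0.5527 -0.0236; -0.0079 -0.0156 0.7546]  nu=[2.1404, 1.3418, -1.7263]  x^+=[1.8330, 1.8388, -3.2472]  P^+=[0.1841 -0.0158 -0.0175; -0.0158 0.2247 -0.0355; -0.0175 -0.0355 0.1107]
step 4: x^-=[2.0501, 2.7513, -2.2036]  P^-=[0.3689 -0.0208 -0.0369; -0.0208 0.4926 -0.0025; -0.0369 -0.0025 0.4392]  S=[0.7693 -0.0820 0.0051; -0.0820 0.8926 0.1189; 0.0051 0.1189 0.5816]  K=[0.4921 0.1045 -0.0614; -0.0846 0.5419 -0.0230; -0.0082 -0.0139 0.7544]  nu=[-0.3686, 0.0294, -0.5916]  x^+=[1.9081, 2.8120, -2.6473]  P^+=[0.1810 -0.0147 -0.0176; -0.0147 0.2201 -0.0348; -0.0176 -0.0348 0.1105]

K[0,1] = 0.1045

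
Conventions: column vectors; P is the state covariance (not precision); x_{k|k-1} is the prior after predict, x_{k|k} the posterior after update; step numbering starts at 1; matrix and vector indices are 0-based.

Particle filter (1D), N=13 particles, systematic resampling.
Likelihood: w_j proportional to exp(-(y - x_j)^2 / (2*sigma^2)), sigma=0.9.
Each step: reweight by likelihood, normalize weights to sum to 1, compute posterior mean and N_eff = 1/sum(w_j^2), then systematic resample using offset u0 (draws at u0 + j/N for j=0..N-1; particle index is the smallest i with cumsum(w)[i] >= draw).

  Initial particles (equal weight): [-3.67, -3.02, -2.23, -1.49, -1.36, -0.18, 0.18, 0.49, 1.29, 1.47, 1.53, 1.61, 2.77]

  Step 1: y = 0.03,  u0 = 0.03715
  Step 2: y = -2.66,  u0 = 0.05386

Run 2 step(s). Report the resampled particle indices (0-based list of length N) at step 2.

resampled_idx = [0, 0, 0, 0, 0, 0, 1, 1, 1, 1, 1, 1, 5]

step 1: w=[0.0000, 0.0007, 0.0094, 0.0528, 0.0666, 0.2137, 0.2166, 0.1927, 0.0824, 0.0611, 0.0548, 0.0470, 0.0021]  mean=0.2640  Neff=6.5451  idx=[3, 4, 5, 5, 6, 6, 6, 7, 7, 7, 8, 9, 11]
step 2: w=[0.5029, 0.4125, 0.0263, 0.0263, 0.0081, 0.0081, 0.0081, 0.0026, 0.0026, 0.0026, 0.0001, 0.0000, 0.0000]  mean=-1.3116  Neff=2.3545  idx=[0, 0, 0, 0, 0, 0, 1, 1, 1, 1, 1, 1, 5]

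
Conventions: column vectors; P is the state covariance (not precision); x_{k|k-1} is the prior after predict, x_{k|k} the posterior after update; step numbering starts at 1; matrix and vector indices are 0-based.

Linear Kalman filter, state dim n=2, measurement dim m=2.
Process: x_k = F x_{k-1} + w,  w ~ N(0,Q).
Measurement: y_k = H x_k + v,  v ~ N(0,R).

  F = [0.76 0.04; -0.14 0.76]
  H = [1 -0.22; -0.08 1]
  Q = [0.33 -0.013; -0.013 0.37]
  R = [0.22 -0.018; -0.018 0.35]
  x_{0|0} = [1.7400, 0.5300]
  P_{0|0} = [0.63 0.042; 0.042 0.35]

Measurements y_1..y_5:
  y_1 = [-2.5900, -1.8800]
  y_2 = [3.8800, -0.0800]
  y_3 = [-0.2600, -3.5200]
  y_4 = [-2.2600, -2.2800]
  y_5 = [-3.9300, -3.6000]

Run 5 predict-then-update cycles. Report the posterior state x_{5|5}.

step 1: x^-=[1.3436, 0.1592]  P^-=[0.6970 -0.0454; -0.0454 0.5756]  S=[0.9648 -0.2466; -0.2466 0.9373]  K=[0.7560 0.0910; -0.0218 0.6122]  nu=[-3.8986, -1.9317]  x^+=[-1.7795, -0.9384]  P^+=[0.1717 0.0320; 0.0320 0.2172]
step 2: x^-=[-1.3899, -0.4640]  P^-=[0.4315 -0.0064; -0.0064 0.4920]  S=[0.6781 -0.1673; -0.1673 0.8458]  K=[0.6586 0.0819; -0.0267 0.5770]  nu=[5.1679, 0.2728]  x^+=[2.0358, -0.4446]  P^+=[0.1497 0.0288; 0.0288 0.2047]
step 3: x^-=[1.5294, -0.6229]  P^-=[0.4186 -0.0062; -0.0062 0.4851]  S=[0.6648 -0.1646; -0.1646 0.8388]  K=[0.6516 0.0805; -0.0280 0.5734]  nu=[-1.9265, -2.7747]  x^+=[0.0508, -2.1602]  P^+=[0.1481 0.0283; 0.0283 0.2035]
step 4: x^-=[-0.0478, -1.6488]  P^-=[0.4176 -0.0064; -0.0064 0.4844]  S=[0.6639 -0.1645; -0.1645 0.8381]  K=[0.6511 0.0803; -0.0282 0.5731]  nu=[-2.5750, -0.6350]  x^+=[-1.7752, -1.9402]  P^+=[0.1480 0.0282; 0.0282 0.2033]
step 5: x^-=[-1.4268, -1.2260]  P^-=[0.4175 -0.0064; -0.0064 0.4843]  S=[0.6638 -0.1645; -0.1645 0.8380]  K=[0.6510 0.0803; -0.0282 0.5730]  nu=[-2.7729, -2.4881]  x^+=[-3.4317, -2.5736]  P^+=[0.1480 0.0282; 0.0282 0.2033]

x_post = [-3.4317, -2.5736]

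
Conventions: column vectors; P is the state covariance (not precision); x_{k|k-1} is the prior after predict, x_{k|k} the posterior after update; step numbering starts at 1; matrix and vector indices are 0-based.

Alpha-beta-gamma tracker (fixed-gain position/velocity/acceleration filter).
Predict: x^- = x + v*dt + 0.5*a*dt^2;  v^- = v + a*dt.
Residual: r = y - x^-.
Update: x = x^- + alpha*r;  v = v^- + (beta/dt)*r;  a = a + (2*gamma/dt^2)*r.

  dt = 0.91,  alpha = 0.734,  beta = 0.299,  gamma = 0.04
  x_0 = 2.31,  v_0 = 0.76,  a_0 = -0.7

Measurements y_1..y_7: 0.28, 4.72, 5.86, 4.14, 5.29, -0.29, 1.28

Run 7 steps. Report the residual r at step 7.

resid = 2.3836

step 1: x_pred=2.7118  r=-2.4318  x^+=0.9268  v^+=-0.6760  a^+=-0.9349
step 2: x_pred=-0.0754  r=4.7954  x^+=3.4444  v^+=0.0488  a^+=-0.4717
step 3: x_pred=3.2936  r=2.5664  x^+=5.1773  v^+=0.4629  a^+=-0.2237
step 4: x_pred=5.5059  r=-1.3659  x^+=4.5033  v^+=-0.1895  a^+=-0.3557
step 5: x_pred=4.1836  r=1.1064  x^+=4.9957  v^+=-0.1496  a^+=-0.2488
step 6: x_pred=4.7565  r=-5.0465  x^+=1.0524  v^+=-2.0342  a^+=-0.7363
step 7: x_pred=-1.1036  r=2.3836  x^+=0.6460  v^+=-1.9211  a^+=-0.5061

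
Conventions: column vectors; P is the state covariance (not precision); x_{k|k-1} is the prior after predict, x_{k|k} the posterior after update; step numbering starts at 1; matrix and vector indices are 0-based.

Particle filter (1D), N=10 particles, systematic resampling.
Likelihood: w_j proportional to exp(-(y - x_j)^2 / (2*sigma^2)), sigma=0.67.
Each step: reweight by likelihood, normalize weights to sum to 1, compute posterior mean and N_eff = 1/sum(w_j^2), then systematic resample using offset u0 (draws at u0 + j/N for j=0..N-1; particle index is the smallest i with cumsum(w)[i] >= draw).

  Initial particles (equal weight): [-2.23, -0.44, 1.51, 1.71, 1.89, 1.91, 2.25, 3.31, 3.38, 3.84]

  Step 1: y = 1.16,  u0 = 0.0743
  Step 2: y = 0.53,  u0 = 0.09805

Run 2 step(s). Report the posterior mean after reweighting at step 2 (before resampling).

step 1: w=[0.0000, 0.0192, 0.2901, 0.2374, 0.1837, 0.1777, 0.0885, 0.0019, 0.0014, 0.0001]  mean=1.7327  Neff=4.6722  idx=[2, 2, 2, 3, 3, 4, 4, 5, 5, 6]
step 2: w=[0.1728, 0.1728, 0.1728, 0.1068, 0.1068, 0.0642, 0.0642, 0.0604, 0.0604, 0.0187]  mean=1.6636  Neff=7.7928  idx=[0, 1, 1, 2, 2, 3, 4, 6, 7, 9]

post_mean = 1.6636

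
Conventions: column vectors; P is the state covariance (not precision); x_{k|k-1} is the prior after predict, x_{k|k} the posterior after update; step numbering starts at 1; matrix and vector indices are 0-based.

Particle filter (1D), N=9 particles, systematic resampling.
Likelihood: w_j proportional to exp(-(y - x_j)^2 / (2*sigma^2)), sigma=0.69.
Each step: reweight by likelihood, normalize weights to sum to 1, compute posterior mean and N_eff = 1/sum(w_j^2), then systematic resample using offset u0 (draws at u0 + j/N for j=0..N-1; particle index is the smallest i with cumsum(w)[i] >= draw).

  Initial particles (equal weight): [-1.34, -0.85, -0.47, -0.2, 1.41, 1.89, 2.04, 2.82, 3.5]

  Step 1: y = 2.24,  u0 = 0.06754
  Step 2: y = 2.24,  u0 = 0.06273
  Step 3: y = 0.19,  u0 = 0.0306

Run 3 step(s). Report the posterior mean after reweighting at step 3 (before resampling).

post_mean = 1.6914

step 1: w=[0.0000, 0.0000, 0.0001, 0.0006, 0.1508, 0.2733, 0.2981, 0.2183, 0.0587]  mean=2.1583  Neff=4.2118  idx=[4, 5, 5, 5, 6, 6, 7, 7, 8]
step 2: w=[0.0731, 0.1325, 0.1325, 0.1325, 0.1445, 0.1445, 0.1059, 0.1059, 0.0285]  mean=2.1410  Neff=8.1265  idx=[0, 1, 2, 3, 4, 5, 5, 6, 7]
step 3: w=[0.4788, 0.1099, 0.1099, 0.1099, 0.0628, 0.0628, 0.0628, 0.0016, 0.0016]  mean=1.6914  Neff=3.6065  idx=[0, 0, 0, 0, 0, 1, 2, 3, 5]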